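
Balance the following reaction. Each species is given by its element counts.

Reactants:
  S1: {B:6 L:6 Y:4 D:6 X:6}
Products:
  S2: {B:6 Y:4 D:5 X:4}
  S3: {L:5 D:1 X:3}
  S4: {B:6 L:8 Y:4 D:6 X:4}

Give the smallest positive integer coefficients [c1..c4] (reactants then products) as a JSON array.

B: 3·6 = 18 | 2·6+2·0+1·6 = 18
L: 3·6 = 18 | 2·0+2·5+1·8 = 18
Y: 3·4 = 12 | 2·4+2·0+1·4 = 12
D: 3·6 = 18 | 2·5+2·1+1·6 = 18
X: 3·6 = 18 | 2·4+2·3+1·4 = 18
gcd(3,2,2,1) = 1

Coefficients: [3, 2, 2, 1]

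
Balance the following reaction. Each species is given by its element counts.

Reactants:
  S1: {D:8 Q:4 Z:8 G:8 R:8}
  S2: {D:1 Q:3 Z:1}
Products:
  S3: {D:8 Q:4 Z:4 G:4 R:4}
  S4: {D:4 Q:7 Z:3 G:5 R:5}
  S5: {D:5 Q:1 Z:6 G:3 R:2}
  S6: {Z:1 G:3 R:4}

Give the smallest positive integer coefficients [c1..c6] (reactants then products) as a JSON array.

Coefficients: [6, 1, 2, 2, 5, 5]

D: 6·8+1·1 = 49 | 2·8+2·4+5·5+5·0 = 49
Q: 6·4+1·3 = 27 | 2·4+2·7+5·1+5·0 = 27
Z: 6·8+1·1 = 49 | 2·4+2·3+5·6+5·1 = 49
G: 6·8+1·0 = 48 | 2·4+2·5+5·3+5·3 = 48
R: 6·8+1·0 = 48 | 2·4+2·5+5·2+5·4 = 48
gcd(6,1,2,2,5,5) = 1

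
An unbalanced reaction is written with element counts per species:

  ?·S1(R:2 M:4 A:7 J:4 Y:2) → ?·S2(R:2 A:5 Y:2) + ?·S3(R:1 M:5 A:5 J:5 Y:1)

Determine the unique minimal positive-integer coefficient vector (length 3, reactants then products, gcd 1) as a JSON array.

R: 5·2 = 10 | 3·2+4·1 = 10
M: 5·4 = 20 | 3·0+4·5 = 20
A: 5·7 = 35 | 3·5+4·5 = 35
J: 5·4 = 20 | 3·0+4·5 = 20
Y: 5·2 = 10 | 3·2+4·1 = 10
gcd(5,3,4) = 1

Coefficients: [5, 3, 4]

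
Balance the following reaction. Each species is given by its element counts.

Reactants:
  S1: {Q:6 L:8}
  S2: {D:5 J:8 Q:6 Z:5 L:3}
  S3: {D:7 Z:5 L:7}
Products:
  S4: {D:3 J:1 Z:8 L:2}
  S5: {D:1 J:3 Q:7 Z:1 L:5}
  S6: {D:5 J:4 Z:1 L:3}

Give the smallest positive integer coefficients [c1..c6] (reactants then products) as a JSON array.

Coefficients: [3, 4, 1, 2, 6, 3]

D: 3·0+4·5+1·7 = 27 | 2·3+6·1+3·5 = 27
J: 3·0+4·8+1·0 = 32 | 2·1+6·3+3·4 = 32
Q: 3·6+4·6+1·0 = 42 | 2·0+6·7+3·0 = 42
Z: 3·0+4·5+1·5 = 25 | 2·8+6·1+3·1 = 25
L: 3·8+4·3+1·7 = 43 | 2·2+6·5+3·3 = 43
gcd(3,4,1,2,6,3) = 1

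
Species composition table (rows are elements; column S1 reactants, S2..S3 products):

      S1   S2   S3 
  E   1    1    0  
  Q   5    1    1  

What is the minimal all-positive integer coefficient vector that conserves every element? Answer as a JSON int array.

Coefficients: [1, 1, 4]

E: 1·1 = 1 | 1·1+4·0 = 1
Q: 1·5 = 5 | 1·1+4·1 = 5
gcd(1,1,4) = 1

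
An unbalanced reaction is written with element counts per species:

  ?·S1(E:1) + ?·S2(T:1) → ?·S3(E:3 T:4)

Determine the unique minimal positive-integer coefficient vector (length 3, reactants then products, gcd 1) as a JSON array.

Coefficients: [3, 4, 1]

E: 3·1+4·0 = 3 | 1·3 = 3
T: 3·0+4·1 = 4 | 1·4 = 4
gcd(3,4,1) = 1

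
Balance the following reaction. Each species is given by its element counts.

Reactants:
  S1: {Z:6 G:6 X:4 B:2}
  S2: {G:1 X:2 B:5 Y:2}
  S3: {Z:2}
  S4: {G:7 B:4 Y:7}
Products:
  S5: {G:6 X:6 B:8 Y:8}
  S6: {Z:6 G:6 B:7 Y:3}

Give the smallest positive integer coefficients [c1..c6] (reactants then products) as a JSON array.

Coefficients: [1, 4, 3, 2, 2, 2]

Z: 1·6+4·0+3·2+2·0 = 12 | 2·0+2·6 = 12
G: 1·6+4·1+3·0+2·7 = 24 | 2·6+2·6 = 24
X: 1·4+4·2+3·0+2·0 = 12 | 2·6+2·0 = 12
B: 1·2+4·5+3·0+2·4 = 30 | 2·8+2·7 = 30
Y: 1·0+4·2+3·0+2·7 = 22 | 2·8+2·3 = 22
gcd(1,4,3,2,2,2) = 1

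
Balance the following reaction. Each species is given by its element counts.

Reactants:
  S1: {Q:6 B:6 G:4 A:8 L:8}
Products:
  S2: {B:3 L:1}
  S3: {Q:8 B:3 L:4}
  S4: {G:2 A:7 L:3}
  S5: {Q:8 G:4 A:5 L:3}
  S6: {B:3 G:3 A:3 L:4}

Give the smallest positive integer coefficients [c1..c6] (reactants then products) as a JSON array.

Coefficients: [4, 4, 2, 3, 1, 2]

Q: 4·6 = 24 | 4·0+2·8+3·0+1·8+2·0 = 24
B: 4·6 = 24 | 4·3+2·3+3·0+1·0+2·3 = 24
G: 4·4 = 16 | 4·0+2·0+3·2+1·4+2·3 = 16
A: 4·8 = 32 | 4·0+2·0+3·7+1·5+2·3 = 32
L: 4·8 = 32 | 4·1+2·4+3·3+1·3+2·4 = 32
gcd(4,4,2,3,1,2) = 1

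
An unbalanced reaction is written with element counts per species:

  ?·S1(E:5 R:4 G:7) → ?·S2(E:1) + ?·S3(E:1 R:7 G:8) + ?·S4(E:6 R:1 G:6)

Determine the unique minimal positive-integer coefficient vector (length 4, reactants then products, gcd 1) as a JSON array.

E: 2·5 = 10 | 3·1+1·1+1·6 = 10
R: 2·4 = 8 | 3·0+1·7+1·1 = 8
G: 2·7 = 14 | 3·0+1·8+1·6 = 14
gcd(2,3,1,1) = 1

Coefficients: [2, 3, 1, 1]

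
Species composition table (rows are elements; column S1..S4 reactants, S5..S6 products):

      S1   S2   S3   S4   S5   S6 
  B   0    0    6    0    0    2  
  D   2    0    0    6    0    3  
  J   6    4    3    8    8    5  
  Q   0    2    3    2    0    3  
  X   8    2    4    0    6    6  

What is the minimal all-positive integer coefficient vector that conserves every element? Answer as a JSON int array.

B: 6·0+5·0+2·6+1·0 = 12 | 5·0+6·2 = 12
D: 6·2+5·0+2·0+1·6 = 18 | 5·0+6·3 = 18
J: 6·6+5·4+2·3+1·8 = 70 | 5·8+6·5 = 70
Q: 6·0+5·2+2·3+1·2 = 18 | 5·0+6·3 = 18
X: 6·8+5·2+2·4+1·0 = 66 | 5·6+6·6 = 66
gcd(6,5,2,1,5,6) = 1

Coefficients: [6, 5, 2, 1, 5, 6]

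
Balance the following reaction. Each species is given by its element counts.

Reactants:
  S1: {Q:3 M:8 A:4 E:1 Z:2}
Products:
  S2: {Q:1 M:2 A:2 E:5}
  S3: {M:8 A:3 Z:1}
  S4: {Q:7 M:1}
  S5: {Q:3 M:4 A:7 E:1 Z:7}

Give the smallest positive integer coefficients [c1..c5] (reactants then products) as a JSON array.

Q: 6·3 = 18 | 1·1+5·0+2·7+1·3 = 18
M: 6·8 = 48 | 1·2+5·8+2·1+1·4 = 48
A: 6·4 = 24 | 1·2+5·3+2·0+1·7 = 24
E: 6·1 = 6 | 1·5+5·0+2·0+1·1 = 6
Z: 6·2 = 12 | 1·0+5·1+2·0+1·7 = 12
gcd(6,1,5,2,1) = 1

Coefficients: [6, 1, 5, 2, 1]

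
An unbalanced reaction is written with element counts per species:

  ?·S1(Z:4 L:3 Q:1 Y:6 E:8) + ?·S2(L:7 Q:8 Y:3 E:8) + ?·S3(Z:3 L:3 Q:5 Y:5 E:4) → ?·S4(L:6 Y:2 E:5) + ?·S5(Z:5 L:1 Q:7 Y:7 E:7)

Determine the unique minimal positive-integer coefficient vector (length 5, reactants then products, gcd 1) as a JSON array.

Z: 4·4+2·0+3·3 = 25 | 5·0+5·5 = 25
L: 4·3+2·7+3·3 = 35 | 5·6+5·1 = 35
Q: 4·1+2·8+3·5 = 35 | 5·0+5·7 = 35
Y: 4·6+2·3+3·5 = 45 | 5·2+5·7 = 45
E: 4·8+2·8+3·4 = 60 | 5·5+5·7 = 60
gcd(4,2,3,5,5) = 1

Coefficients: [4, 2, 3, 5, 5]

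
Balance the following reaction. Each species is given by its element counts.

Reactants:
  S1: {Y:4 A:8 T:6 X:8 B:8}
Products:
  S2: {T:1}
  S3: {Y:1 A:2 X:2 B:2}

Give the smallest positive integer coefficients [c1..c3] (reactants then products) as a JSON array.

Coefficients: [1, 6, 4]

Y: 1·4 = 4 | 6·0+4·1 = 4
A: 1·8 = 8 | 6·0+4·2 = 8
T: 1·6 = 6 | 6·1+4·0 = 6
X: 1·8 = 8 | 6·0+4·2 = 8
B: 1·8 = 8 | 6·0+4·2 = 8
gcd(1,6,4) = 1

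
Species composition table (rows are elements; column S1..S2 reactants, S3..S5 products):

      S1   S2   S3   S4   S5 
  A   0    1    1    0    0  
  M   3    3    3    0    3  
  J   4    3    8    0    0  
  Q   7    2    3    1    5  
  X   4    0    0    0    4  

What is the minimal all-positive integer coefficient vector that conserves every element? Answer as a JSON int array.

Coefficients: [5, 4, 4, 6, 5]

A: 5·0+4·1 = 4 | 4·1+6·0+5·0 = 4
M: 5·3+4·3 = 27 | 4·3+6·0+5·3 = 27
J: 5·4+4·3 = 32 | 4·8+6·0+5·0 = 32
Q: 5·7+4·2 = 43 | 4·3+6·1+5·5 = 43
X: 5·4+4·0 = 20 | 4·0+6·0+5·4 = 20
gcd(5,4,4,6,5) = 1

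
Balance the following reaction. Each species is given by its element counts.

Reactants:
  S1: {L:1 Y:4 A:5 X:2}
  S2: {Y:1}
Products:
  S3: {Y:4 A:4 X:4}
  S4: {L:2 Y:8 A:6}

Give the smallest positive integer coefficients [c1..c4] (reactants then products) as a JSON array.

L: 2·1+4·0 = 2 | 1·0+1·2 = 2
Y: 2·4+4·1 = 12 | 1·4+1·8 = 12
A: 2·5+4·0 = 10 | 1·4+1·6 = 10
X: 2·2+4·0 = 4 | 1·4+1·0 = 4
gcd(2,4,1,1) = 1

Coefficients: [2, 4, 1, 1]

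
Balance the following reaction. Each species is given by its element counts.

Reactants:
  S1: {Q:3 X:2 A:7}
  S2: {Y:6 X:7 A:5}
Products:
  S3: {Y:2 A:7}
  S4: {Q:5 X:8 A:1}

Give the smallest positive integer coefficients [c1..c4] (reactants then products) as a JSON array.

Coefficients: [5, 2, 6, 3]

Y: 5·0+2·6 = 12 | 6·2+3·0 = 12
Q: 5·3+2·0 = 15 | 6·0+3·5 = 15
X: 5·2+2·7 = 24 | 6·0+3·8 = 24
A: 5·7+2·5 = 45 | 6·7+3·1 = 45
gcd(5,2,6,3) = 1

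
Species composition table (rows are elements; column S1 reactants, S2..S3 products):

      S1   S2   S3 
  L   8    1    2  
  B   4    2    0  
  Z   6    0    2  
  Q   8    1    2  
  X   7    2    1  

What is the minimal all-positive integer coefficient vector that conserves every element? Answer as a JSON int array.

L: 1·8 = 8 | 2·1+3·2 = 8
B: 1·4 = 4 | 2·2+3·0 = 4
Z: 1·6 = 6 | 2·0+3·2 = 6
Q: 1·8 = 8 | 2·1+3·2 = 8
X: 1·7 = 7 | 2·2+3·1 = 7
gcd(1,2,3) = 1

Coefficients: [1, 2, 3]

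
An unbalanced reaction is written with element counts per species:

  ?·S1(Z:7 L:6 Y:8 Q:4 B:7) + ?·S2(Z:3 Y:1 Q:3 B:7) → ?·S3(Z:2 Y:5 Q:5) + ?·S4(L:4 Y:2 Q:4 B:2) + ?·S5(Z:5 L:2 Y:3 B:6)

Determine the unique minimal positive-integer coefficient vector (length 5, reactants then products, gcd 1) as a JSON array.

Coefficients: [4, 2, 2, 3, 6]

Z: 4·7+2·3 = 34 | 2·2+3·0+6·5 = 34
L: 4·6+2·0 = 24 | 2·0+3·4+6·2 = 24
Y: 4·8+2·1 = 34 | 2·5+3·2+6·3 = 34
Q: 4·4+2·3 = 22 | 2·5+3·4+6·0 = 22
B: 4·7+2·7 = 42 | 2·0+3·2+6·6 = 42
gcd(4,2,2,3,6) = 1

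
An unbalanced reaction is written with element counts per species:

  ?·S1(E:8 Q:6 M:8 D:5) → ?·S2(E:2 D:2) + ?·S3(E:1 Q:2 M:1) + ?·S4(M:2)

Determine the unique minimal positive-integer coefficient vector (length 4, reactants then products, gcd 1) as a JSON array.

Coefficients: [2, 5, 6, 5]

E: 2·8 = 16 | 5·2+6·1+5·0 = 16
Q: 2·6 = 12 | 5·0+6·2+5·0 = 12
M: 2·8 = 16 | 5·0+6·1+5·2 = 16
D: 2·5 = 10 | 5·2+6·0+5·0 = 10
gcd(2,5,6,5) = 1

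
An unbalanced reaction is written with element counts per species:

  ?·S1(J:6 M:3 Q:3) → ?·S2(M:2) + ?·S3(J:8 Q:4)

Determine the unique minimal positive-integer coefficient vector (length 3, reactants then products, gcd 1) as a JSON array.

J: 4·6 = 24 | 6·0+3·8 = 24
M: 4·3 = 12 | 6·2+3·0 = 12
Q: 4·3 = 12 | 6·0+3·4 = 12
gcd(4,6,3) = 1

Coefficients: [4, 6, 3]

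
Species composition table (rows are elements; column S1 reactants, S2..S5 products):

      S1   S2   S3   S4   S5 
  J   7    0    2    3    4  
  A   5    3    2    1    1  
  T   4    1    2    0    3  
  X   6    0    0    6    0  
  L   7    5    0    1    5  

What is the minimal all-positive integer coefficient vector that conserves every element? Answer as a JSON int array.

J: 5·7 = 35 | 3·0+4·2+5·3+3·4 = 35
A: 5·5 = 25 | 3·3+4·2+5·1+3·1 = 25
T: 5·4 = 20 | 3·1+4·2+5·0+3·3 = 20
X: 5·6 = 30 | 3·0+4·0+5·6+3·0 = 30
L: 5·7 = 35 | 3·5+4·0+5·1+3·5 = 35
gcd(5,3,4,5,3) = 1

Coefficients: [5, 3, 4, 5, 3]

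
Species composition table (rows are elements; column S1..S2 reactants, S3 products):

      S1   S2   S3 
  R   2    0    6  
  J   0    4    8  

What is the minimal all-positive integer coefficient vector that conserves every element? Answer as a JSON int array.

Coefficients: [3, 2, 1]

R: 3·2+2·0 = 6 | 1·6 = 6
J: 3·0+2·4 = 8 | 1·8 = 8
gcd(3,2,1) = 1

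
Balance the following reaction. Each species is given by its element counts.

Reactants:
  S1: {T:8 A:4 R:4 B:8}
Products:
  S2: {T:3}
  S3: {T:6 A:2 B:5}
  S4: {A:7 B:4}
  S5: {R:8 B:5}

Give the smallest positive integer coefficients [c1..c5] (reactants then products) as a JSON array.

Coefficients: [6, 6, 5, 2, 3]

T: 6·8 = 48 | 6·3+5·6+2·0+3·0 = 48
A: 6·4 = 24 | 6·0+5·2+2·7+3·0 = 24
R: 6·4 = 24 | 6·0+5·0+2·0+3·8 = 24
B: 6·8 = 48 | 6·0+5·5+2·4+3·5 = 48
gcd(6,6,5,2,3) = 1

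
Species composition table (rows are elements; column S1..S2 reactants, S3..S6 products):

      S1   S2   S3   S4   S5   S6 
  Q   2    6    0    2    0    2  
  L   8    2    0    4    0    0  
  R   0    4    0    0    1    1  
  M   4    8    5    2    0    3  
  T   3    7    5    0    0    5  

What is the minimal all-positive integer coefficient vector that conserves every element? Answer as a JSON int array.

Q: 2·2+2·6 = 16 | 1·0+5·2+5·0+3·2 = 16
L: 2·8+2·2 = 20 | 1·0+5·4+5·0+3·0 = 20
R: 2·0+2·4 = 8 | 1·0+5·0+5·1+3·1 = 8
M: 2·4+2·8 = 24 | 1·5+5·2+5·0+3·3 = 24
T: 2·3+2·7 = 20 | 1·5+5·0+5·0+3·5 = 20
gcd(2,2,1,5,5,3) = 1

Coefficients: [2, 2, 1, 5, 5, 3]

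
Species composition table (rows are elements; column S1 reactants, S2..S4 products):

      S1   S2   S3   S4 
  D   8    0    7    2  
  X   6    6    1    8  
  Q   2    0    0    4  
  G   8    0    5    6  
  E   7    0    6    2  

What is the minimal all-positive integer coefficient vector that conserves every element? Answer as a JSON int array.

D: 6·8 = 48 | 1·0+6·7+3·2 = 48
X: 6·6 = 36 | 1·6+6·1+3·8 = 36
Q: 6·2 = 12 | 1·0+6·0+3·4 = 12
G: 6·8 = 48 | 1·0+6·5+3·6 = 48
E: 6·7 = 42 | 1·0+6·6+3·2 = 42
gcd(6,1,6,3) = 1

Coefficients: [6, 1, 6, 3]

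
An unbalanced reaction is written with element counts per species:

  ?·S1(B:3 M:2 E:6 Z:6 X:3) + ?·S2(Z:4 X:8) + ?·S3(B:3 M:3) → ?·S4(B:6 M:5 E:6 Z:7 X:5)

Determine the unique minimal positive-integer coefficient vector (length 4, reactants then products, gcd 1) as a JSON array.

Coefficients: [4, 1, 4, 4]

B: 4·3+1·0+4·3 = 24 | 4·6 = 24
M: 4·2+1·0+4·3 = 20 | 4·5 = 20
E: 4·6+1·0+4·0 = 24 | 4·6 = 24
Z: 4·6+1·4+4·0 = 28 | 4·7 = 28
X: 4·3+1·8+4·0 = 20 | 4·5 = 20
gcd(4,1,4,4) = 1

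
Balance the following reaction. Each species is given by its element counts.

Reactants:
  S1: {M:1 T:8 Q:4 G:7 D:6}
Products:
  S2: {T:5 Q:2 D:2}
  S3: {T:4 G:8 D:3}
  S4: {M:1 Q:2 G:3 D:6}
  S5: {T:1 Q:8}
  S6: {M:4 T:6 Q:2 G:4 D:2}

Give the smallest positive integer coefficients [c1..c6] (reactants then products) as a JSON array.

M: 6·1 = 6 | 5·0+4·0+2·1+1·0+1·4 = 6
T: 6·8 = 48 | 5·5+4·4+2·0+1·1+1·6 = 48
Q: 6·4 = 24 | 5·2+4·0+2·2+1·8+1·2 = 24
G: 6·7 = 42 | 5·0+4·8+2·3+1·0+1·4 = 42
D: 6·6 = 36 | 5·2+4·3+2·6+1·0+1·2 = 36
gcd(6,5,4,2,1,1) = 1

Coefficients: [6, 5, 4, 2, 1, 1]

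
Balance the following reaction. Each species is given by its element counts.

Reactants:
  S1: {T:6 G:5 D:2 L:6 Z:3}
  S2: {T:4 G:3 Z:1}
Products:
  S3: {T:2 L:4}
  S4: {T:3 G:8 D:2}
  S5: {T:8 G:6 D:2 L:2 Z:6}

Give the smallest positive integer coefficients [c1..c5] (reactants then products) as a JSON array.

Coefficients: [5, 3, 6, 2, 3]

T: 5·6+3·4 = 42 | 6·2+2·3+3·8 = 42
G: 5·5+3·3 = 34 | 6·0+2·8+3·6 = 34
D: 5·2+3·0 = 10 | 6·0+2·2+3·2 = 10
L: 5·6+3·0 = 30 | 6·4+2·0+3·2 = 30
Z: 5·3+3·1 = 18 | 6·0+2·0+3·6 = 18
gcd(5,3,6,2,3) = 1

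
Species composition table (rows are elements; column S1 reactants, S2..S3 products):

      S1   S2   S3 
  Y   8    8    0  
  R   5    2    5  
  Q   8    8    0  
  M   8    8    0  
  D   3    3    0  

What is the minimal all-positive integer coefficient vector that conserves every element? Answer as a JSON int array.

Coefficients: [5, 5, 3]

Y: 5·8 = 40 | 5·8+3·0 = 40
R: 5·5 = 25 | 5·2+3·5 = 25
Q: 5·8 = 40 | 5·8+3·0 = 40
M: 5·8 = 40 | 5·8+3·0 = 40
D: 5·3 = 15 | 5·3+3·0 = 15
gcd(5,5,3) = 1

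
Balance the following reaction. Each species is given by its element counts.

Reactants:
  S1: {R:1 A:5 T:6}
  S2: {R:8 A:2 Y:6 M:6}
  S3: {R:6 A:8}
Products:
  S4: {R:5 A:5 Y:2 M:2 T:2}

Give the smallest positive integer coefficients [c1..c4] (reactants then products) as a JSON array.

Coefficients: [1, 1, 1, 3]

R: 1·1+1·8+1·6 = 15 | 3·5 = 15
A: 1·5+1·2+1·8 = 15 | 3·5 = 15
Y: 1·0+1·6+1·0 = 6 | 3·2 = 6
M: 1·0+1·6+1·0 = 6 | 3·2 = 6
T: 1·6+1·0+1·0 = 6 | 3·2 = 6
gcd(1,1,1,3) = 1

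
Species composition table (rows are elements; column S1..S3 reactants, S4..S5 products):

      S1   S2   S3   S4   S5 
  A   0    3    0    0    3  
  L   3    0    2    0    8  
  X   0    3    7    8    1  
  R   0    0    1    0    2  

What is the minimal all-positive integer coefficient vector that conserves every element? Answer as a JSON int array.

Coefficients: [4, 3, 6, 6, 3]

A: 4·0+3·3+6·0 = 9 | 6·0+3·3 = 9
L: 4·3+3·0+6·2 = 24 | 6·0+3·8 = 24
X: 4·0+3·3+6·7 = 51 | 6·8+3·1 = 51
R: 4·0+3·0+6·1 = 6 | 6·0+3·2 = 6
gcd(4,3,6,6,3) = 1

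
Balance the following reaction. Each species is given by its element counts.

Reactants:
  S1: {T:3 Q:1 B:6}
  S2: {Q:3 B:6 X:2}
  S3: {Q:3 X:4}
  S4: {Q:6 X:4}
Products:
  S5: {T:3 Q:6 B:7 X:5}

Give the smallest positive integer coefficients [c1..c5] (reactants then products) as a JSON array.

Coefficients: [6, 1, 5, 2, 6]

T: 6·3+1·0+5·0+2·0 = 18 | 6·3 = 18
Q: 6·1+1·3+5·3+2·6 = 36 | 6·6 = 36
B: 6·6+1·6+5·0+2·0 = 42 | 6·7 = 42
X: 6·0+1·2+5·4+2·4 = 30 | 6·5 = 30
gcd(6,1,5,2,6) = 1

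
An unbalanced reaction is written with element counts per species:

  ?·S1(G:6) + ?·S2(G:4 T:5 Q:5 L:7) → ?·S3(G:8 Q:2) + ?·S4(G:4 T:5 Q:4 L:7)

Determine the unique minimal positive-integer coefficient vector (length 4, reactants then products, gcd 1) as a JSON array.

Coefficients: [4, 6, 3, 6]

G: 4·6+6·4 = 48 | 3·8+6·4 = 48
T: 4·0+6·5 = 30 | 3·0+6·5 = 30
Q: 4·0+6·5 = 30 | 3·2+6·4 = 30
L: 4·0+6·7 = 42 | 3·0+6·7 = 42
gcd(4,6,3,6) = 1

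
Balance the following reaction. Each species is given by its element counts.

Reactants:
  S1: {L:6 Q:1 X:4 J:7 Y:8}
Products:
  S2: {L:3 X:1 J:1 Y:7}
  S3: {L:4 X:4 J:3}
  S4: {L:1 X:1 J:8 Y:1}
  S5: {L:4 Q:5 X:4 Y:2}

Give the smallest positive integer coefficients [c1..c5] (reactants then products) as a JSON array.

L: 5·6 = 30 | 5·3+2·4+3·1+1·4 = 30
Q: 5·1 = 5 | 5·0+2·0+3·0+1·5 = 5
X: 5·4 = 20 | 5·1+2·4+3·1+1·4 = 20
J: 5·7 = 35 | 5·1+2·3+3·8+1·0 = 35
Y: 5·8 = 40 | 5·7+2·0+3·1+1·2 = 40
gcd(5,5,2,3,1) = 1

Coefficients: [5, 5, 2, 3, 1]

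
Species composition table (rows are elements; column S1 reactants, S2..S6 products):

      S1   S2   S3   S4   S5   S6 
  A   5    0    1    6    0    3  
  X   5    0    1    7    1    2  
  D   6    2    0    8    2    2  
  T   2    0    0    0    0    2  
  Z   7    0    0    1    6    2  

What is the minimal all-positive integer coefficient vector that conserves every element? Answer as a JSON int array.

A: 5·5 = 25 | 2·0+4·1+1·6+4·0+5·3 = 25
X: 5·5 = 25 | 2·0+4·1+1·7+4·1+5·2 = 25
D: 5·6 = 30 | 2·2+4·0+1·8+4·2+5·2 = 30
T: 5·2 = 10 | 2·0+4·0+1·0+4·0+5·2 = 10
Z: 5·7 = 35 | 2·0+4·0+1·1+4·6+5·2 = 35
gcd(5,2,4,1,4,5) = 1

Coefficients: [5, 2, 4, 1, 4, 5]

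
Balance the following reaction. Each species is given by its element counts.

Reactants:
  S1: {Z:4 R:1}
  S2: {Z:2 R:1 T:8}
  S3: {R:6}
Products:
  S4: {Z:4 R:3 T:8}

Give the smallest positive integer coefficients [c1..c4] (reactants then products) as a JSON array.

Z: 2·4+4·2+1·0 = 16 | 4·4 = 16
R: 2·1+4·1+1·6 = 12 | 4·3 = 12
T: 2·0+4·8+1·0 = 32 | 4·8 = 32
gcd(2,4,1,4) = 1

Coefficients: [2, 4, 1, 4]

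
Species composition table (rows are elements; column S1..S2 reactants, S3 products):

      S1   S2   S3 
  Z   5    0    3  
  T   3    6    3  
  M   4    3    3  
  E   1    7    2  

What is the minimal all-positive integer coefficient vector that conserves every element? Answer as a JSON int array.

Z: 3·5+1·0 = 15 | 5·3 = 15
T: 3·3+1·6 = 15 | 5·3 = 15
M: 3·4+1·3 = 15 | 5·3 = 15
E: 3·1+1·7 = 10 | 5·2 = 10
gcd(3,1,5) = 1

Coefficients: [3, 1, 5]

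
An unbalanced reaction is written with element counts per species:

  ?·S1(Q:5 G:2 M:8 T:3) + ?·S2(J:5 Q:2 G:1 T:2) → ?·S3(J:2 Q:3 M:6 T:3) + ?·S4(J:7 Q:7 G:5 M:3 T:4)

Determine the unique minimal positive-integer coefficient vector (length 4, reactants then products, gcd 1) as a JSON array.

J: 3·0+4·5 = 20 | 3·2+2·7 = 20
Q: 3·5+4·2 = 23 | 3·3+2·7 = 23
G: 3·2+4·1 = 10 | 3·0+2·5 = 10
M: 3·8+4·0 = 24 | 3·6+2·3 = 24
T: 3·3+4·2 = 17 | 3·3+2·4 = 17
gcd(3,4,3,2) = 1

Coefficients: [3, 4, 3, 2]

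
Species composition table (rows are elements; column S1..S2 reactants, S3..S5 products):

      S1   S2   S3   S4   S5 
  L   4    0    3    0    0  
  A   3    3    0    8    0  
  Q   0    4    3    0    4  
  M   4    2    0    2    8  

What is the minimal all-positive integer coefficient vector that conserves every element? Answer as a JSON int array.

Coefficients: [3, 5, 4, 3, 2]

L: 3·4+5·0 = 12 | 4·3+3·0+2·0 = 12
A: 3·3+5·3 = 24 | 4·0+3·8+2·0 = 24
Q: 3·0+5·4 = 20 | 4·3+3·0+2·4 = 20
M: 3·4+5·2 = 22 | 4·0+3·2+2·8 = 22
gcd(3,5,4,3,2) = 1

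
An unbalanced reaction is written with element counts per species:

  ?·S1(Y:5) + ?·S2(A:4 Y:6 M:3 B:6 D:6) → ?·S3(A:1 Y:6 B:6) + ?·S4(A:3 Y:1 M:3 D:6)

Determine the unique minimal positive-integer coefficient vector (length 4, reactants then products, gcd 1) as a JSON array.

A: 1·0+5·4 = 20 | 5·1+5·3 = 20
Y: 1·5+5·6 = 35 | 5·6+5·1 = 35
M: 1·0+5·3 = 15 | 5·0+5·3 = 15
B: 1·0+5·6 = 30 | 5·6+5·0 = 30
D: 1·0+5·6 = 30 | 5·0+5·6 = 30
gcd(1,5,5,5) = 1

Coefficients: [1, 5, 5, 5]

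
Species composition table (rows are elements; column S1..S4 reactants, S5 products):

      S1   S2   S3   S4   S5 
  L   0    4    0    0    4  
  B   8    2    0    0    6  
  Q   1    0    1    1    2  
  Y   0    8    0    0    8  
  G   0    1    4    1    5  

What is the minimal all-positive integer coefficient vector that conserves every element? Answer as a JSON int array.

Coefficients: [3, 6, 5, 4, 6]

L: 3·0+6·4+5·0+4·0 = 24 | 6·4 = 24
B: 3·8+6·2+5·0+4·0 = 36 | 6·6 = 36
Q: 3·1+6·0+5·1+4·1 = 12 | 6·2 = 12
Y: 3·0+6·8+5·0+4·0 = 48 | 6·8 = 48
G: 3·0+6·1+5·4+4·1 = 30 | 6·5 = 30
gcd(3,6,5,4,6) = 1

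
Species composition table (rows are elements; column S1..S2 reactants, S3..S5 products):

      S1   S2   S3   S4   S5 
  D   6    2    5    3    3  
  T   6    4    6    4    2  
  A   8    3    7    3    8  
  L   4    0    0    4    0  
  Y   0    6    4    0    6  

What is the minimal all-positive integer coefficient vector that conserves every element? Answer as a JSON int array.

Coefficients: [4, 3, 3, 4, 1]

D: 4·6+3·2 = 30 | 3·5+4·3+1·3 = 30
T: 4·6+3·4 = 36 | 3·6+4·4+1·2 = 36
A: 4·8+3·3 = 41 | 3·7+4·3+1·8 = 41
L: 4·4+3·0 = 16 | 3·0+4·4+1·0 = 16
Y: 4·0+3·6 = 18 | 3·4+4·0+1·6 = 18
gcd(4,3,3,4,1) = 1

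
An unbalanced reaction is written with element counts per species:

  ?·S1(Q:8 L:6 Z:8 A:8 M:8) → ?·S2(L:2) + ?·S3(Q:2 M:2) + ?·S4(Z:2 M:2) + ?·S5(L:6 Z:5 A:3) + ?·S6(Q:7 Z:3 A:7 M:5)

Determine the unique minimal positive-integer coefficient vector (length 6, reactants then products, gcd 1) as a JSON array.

Q: 5·8 = 40 | 3·0+6·2+4·0+4·0+4·7 = 40
L: 5·6 = 30 | 3·2+6·0+4·0+4·6+4·0 = 30
Z: 5·8 = 40 | 3·0+6·0+4·2+4·5+4·3 = 40
A: 5·8 = 40 | 3·0+6·0+4·0+4·3+4·7 = 40
M: 5·8 = 40 | 3·0+6·2+4·2+4·0+4·5 = 40
gcd(5,3,6,4,4,4) = 1

Coefficients: [5, 3, 6, 4, 4, 4]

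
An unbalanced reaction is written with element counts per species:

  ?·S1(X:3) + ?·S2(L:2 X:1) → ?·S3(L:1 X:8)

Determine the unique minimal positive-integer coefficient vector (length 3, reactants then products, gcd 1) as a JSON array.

L: 5·0+1·2 = 2 | 2·1 = 2
X: 5·3+1·1 = 16 | 2·8 = 16
gcd(5,1,2) = 1

Coefficients: [5, 1, 2]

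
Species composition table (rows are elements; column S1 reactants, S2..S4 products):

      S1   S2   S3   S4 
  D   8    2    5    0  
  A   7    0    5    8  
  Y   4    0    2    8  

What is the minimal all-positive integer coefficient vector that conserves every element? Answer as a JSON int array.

D: 4·8 = 32 | 6·2+4·5+1·0 = 32
A: 4·7 = 28 | 6·0+4·5+1·8 = 28
Y: 4·4 = 16 | 6·0+4·2+1·8 = 16
gcd(4,6,4,1) = 1

Coefficients: [4, 6, 4, 1]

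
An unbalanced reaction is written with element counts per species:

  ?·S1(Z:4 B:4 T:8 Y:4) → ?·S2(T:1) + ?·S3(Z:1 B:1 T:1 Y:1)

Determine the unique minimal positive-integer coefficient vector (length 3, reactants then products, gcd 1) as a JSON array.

Z: 1·4 = 4 | 4·0+4·1 = 4
B: 1·4 = 4 | 4·0+4·1 = 4
T: 1·8 = 8 | 4·1+4·1 = 8
Y: 1·4 = 4 | 4·0+4·1 = 4
gcd(1,4,4) = 1

Coefficients: [1, 4, 4]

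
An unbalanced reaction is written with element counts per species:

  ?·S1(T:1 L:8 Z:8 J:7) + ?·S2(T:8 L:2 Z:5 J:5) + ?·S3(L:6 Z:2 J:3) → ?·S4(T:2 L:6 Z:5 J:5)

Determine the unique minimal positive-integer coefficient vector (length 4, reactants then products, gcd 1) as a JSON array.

Coefficients: [2, 1, 2, 5]

T: 2·1+1·8+2·0 = 10 | 5·2 = 10
L: 2·8+1·2+2·6 = 30 | 5·6 = 30
Z: 2·8+1·5+2·2 = 25 | 5·5 = 25
J: 2·7+1·5+2·3 = 25 | 5·5 = 25
gcd(2,1,2,5) = 1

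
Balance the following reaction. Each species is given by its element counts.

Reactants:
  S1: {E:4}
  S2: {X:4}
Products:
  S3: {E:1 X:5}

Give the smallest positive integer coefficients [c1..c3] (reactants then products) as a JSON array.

E: 1·4+5·0 = 4 | 4·1 = 4
X: 1·0+5·4 = 20 | 4·5 = 20
gcd(1,5,4) = 1

Coefficients: [1, 5, 4]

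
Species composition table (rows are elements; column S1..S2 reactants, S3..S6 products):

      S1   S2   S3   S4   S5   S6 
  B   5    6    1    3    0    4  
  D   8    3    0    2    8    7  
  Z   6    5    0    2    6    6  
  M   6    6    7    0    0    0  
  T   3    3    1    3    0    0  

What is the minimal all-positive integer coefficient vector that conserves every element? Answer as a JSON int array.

B: 5·5+2·6 = 37 | 6·1+5·3+1·0+4·4 = 37
D: 5·8+2·3 = 46 | 6·0+5·2+1·8+4·7 = 46
Z: 5·6+2·5 = 40 | 6·0+5·2+1·6+4·6 = 40
M: 5·6+2·6 = 42 | 6·7+5·0+1·0+4·0 = 42
T: 5·3+2·3 = 21 | 6·1+5·3+1·0+4·0 = 21
gcd(5,2,6,5,1,4) = 1

Coefficients: [5, 2, 6, 5, 1, 4]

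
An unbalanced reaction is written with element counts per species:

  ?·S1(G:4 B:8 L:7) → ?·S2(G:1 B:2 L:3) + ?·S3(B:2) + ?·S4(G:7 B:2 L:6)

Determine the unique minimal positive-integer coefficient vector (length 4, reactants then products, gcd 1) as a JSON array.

Coefficients: [3, 5, 6, 1]

G: 3·4 = 12 | 5·1+6·0+1·7 = 12
B: 3·8 = 24 | 5·2+6·2+1·2 = 24
L: 3·7 = 21 | 5·3+6·0+1·6 = 21
gcd(3,5,6,1) = 1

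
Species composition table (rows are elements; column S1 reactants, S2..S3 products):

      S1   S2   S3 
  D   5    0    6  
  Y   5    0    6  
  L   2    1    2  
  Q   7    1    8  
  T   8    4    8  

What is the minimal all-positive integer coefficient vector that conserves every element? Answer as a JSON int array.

D: 6·5 = 30 | 2·0+5·6 = 30
Y: 6·5 = 30 | 2·0+5·6 = 30
L: 6·2 = 12 | 2·1+5·2 = 12
Q: 6·7 = 42 | 2·1+5·8 = 42
T: 6·8 = 48 | 2·4+5·8 = 48
gcd(6,2,5) = 1

Coefficients: [6, 2, 5]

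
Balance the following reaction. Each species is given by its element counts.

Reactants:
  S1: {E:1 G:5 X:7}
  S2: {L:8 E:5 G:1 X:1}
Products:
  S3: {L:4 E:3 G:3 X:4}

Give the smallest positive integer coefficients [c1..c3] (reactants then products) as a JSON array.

L: 1·0+1·8 = 8 | 2·4 = 8
E: 1·1+1·5 = 6 | 2·3 = 6
G: 1·5+1·1 = 6 | 2·3 = 6
X: 1·7+1·1 = 8 | 2·4 = 8
gcd(1,1,2) = 1

Coefficients: [1, 1, 2]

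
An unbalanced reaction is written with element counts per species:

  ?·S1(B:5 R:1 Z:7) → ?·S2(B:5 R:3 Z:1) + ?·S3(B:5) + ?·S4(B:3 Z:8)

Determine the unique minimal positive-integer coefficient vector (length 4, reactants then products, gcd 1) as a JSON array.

B: 6·5 = 30 | 2·5+1·5+5·3 = 30
R: 6·1 = 6 | 2·3+1·0+5·0 = 6
Z: 6·7 = 42 | 2·1+1·0+5·8 = 42
gcd(6,2,1,5) = 1

Coefficients: [6, 2, 1, 5]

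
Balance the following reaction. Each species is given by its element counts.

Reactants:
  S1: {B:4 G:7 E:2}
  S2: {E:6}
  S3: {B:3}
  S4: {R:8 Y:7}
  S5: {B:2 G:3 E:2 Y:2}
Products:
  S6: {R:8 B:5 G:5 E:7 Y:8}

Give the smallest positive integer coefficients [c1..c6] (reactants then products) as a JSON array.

Coefficients: [3, 5, 4, 6, 3, 6]

R: 3·0+5·0+4·0+6·8+3·0 = 48 | 6·8 = 48
B: 3·4+5·0+4·3+6·0+3·2 = 30 | 6·5 = 30
G: 3·7+5·0+4·0+6·0+3·3 = 30 | 6·5 = 30
E: 3·2+5·6+4·0+6·0+3·2 = 42 | 6·7 = 42
Y: 3·0+5·0+4·0+6·7+3·2 = 48 | 6·8 = 48
gcd(3,5,4,6,3,6) = 1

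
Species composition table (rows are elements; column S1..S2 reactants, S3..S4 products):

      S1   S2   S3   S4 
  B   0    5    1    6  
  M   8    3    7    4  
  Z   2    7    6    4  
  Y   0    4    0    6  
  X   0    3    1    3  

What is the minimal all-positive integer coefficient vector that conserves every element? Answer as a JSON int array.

B: 5·0+6·5 = 30 | 6·1+4·6 = 30
M: 5·8+6·3 = 58 | 6·7+4·4 = 58
Z: 5·2+6·7 = 52 | 6·6+4·4 = 52
Y: 5·0+6·4 = 24 | 6·0+4·6 = 24
X: 5·0+6·3 = 18 | 6·1+4·3 = 18
gcd(5,6,6,4) = 1

Coefficients: [5, 6, 6, 4]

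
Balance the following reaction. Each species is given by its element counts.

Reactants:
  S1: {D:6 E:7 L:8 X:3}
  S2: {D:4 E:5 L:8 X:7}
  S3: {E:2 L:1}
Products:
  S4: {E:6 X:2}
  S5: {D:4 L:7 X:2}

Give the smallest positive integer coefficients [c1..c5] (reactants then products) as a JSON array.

D: 2·6+2·4+3·0 = 20 | 5·0+5·4 = 20
E: 2·7+2·5+3·2 = 30 | 5·6+5·0 = 30
L: 2·8+2·8+3·1 = 35 | 5·0+5·7 = 35
X: 2·3+2·7+3·0 = 20 | 5·2+5·2 = 20
gcd(2,2,3,5,5) = 1

Coefficients: [2, 2, 3, 5, 5]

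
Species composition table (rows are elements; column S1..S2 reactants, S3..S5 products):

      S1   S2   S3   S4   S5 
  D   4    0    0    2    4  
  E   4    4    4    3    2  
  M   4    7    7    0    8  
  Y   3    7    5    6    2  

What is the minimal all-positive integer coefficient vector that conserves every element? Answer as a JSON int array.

D: 2·4+4·0 = 8 | 4·0+2·2+1·4 = 8
E: 2·4+4·4 = 24 | 4·4+2·3+1·2 = 24
M: 2·4+4·7 = 36 | 4·7+2·0+1·8 = 36
Y: 2·3+4·7 = 34 | 4·5+2·6+1·2 = 34
gcd(2,4,4,2,1) = 1

Coefficients: [2, 4, 4, 2, 1]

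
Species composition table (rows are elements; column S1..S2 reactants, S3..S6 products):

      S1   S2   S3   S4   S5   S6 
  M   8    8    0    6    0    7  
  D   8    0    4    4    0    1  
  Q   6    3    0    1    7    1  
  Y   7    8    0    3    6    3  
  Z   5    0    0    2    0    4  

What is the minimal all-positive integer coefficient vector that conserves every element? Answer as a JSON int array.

M: 4·8+1·8 = 40 | 5·0+2·6+3·0+4·7 = 40
D: 4·8+1·0 = 32 | 5·4+2·4+3·0+4·1 = 32
Q: 4·6+1·3 = 27 | 5·0+2·1+3·7+4·1 = 27
Y: 4·7+1·8 = 36 | 5·0+2·3+3·6+4·3 = 36
Z: 4·5+1·0 = 20 | 5·0+2·2+3·0+4·4 = 20
gcd(4,1,5,2,3,4) = 1

Coefficients: [4, 1, 5, 2, 3, 4]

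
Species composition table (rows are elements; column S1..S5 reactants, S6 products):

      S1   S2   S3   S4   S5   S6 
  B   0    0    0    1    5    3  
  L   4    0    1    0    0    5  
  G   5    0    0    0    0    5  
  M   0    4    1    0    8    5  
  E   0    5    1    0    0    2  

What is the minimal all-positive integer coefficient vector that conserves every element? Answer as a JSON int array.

Coefficients: [5, 1, 5, 5, 2, 5]

B: 5·0+1·0+5·0+5·1+2·5 = 15 | 5·3 = 15
L: 5·4+1·0+5·1+5·0+2·0 = 25 | 5·5 = 25
G: 5·5+1·0+5·0+5·0+2·0 = 25 | 5·5 = 25
M: 5·0+1·4+5·1+5·0+2·8 = 25 | 5·5 = 25
E: 5·0+1·5+5·1+5·0+2·0 = 10 | 5·2 = 10
gcd(5,1,5,5,2,5) = 1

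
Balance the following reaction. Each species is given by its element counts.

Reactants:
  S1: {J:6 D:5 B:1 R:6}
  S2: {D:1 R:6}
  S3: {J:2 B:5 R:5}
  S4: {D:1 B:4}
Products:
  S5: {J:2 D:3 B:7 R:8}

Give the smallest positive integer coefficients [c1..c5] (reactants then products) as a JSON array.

Coefficients: [1, 4, 2, 6, 5]

J: 1·6+4·0+2·2+6·0 = 10 | 5·2 = 10
D: 1·5+4·1+2·0+6·1 = 15 | 5·3 = 15
B: 1·1+4·0+2·5+6·4 = 35 | 5·7 = 35
R: 1·6+4·6+2·5+6·0 = 40 | 5·8 = 40
gcd(1,4,2,6,5) = 1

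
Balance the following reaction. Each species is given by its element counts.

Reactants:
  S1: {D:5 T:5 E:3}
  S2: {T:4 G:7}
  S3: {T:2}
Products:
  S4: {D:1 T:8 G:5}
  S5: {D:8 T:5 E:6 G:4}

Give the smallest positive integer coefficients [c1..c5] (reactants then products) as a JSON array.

D: 4·5+4·0+3·0 = 20 | 4·1+2·8 = 20
T: 4·5+4·4+3·2 = 42 | 4·8+2·5 = 42
E: 4·3+4·0+3·0 = 12 | 4·0+2·6 = 12
G: 4·0+4·7+3·0 = 28 | 4·5+2·4 = 28
gcd(4,4,3,4,2) = 1

Coefficients: [4, 4, 3, 4, 2]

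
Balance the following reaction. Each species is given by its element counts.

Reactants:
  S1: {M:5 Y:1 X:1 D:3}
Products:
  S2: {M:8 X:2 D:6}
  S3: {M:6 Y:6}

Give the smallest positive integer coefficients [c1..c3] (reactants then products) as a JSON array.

Coefficients: [6, 3, 1]

M: 6·5 = 30 | 3·8+1·6 = 30
Y: 6·1 = 6 | 3·0+1·6 = 6
X: 6·1 = 6 | 3·2+1·0 = 6
D: 6·3 = 18 | 3·6+1·0 = 18
gcd(6,3,1) = 1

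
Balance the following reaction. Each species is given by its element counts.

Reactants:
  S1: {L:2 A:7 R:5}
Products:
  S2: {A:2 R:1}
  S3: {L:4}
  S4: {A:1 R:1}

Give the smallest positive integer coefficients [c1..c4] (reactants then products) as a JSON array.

L: 2·2 = 4 | 4·0+1·4+6·0 = 4
A: 2·7 = 14 | 4·2+1·0+6·1 = 14
R: 2·5 = 10 | 4·1+1·0+6·1 = 10
gcd(2,4,1,6) = 1

Coefficients: [2, 4, 1, 6]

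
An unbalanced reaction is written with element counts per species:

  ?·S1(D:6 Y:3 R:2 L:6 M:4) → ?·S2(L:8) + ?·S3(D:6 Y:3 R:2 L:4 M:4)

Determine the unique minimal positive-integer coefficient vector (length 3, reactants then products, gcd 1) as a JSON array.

Coefficients: [4, 1, 4]

D: 4·6 = 24 | 1·0+4·6 = 24
Y: 4·3 = 12 | 1·0+4·3 = 12
R: 4·2 = 8 | 1·0+4·2 = 8
L: 4·6 = 24 | 1·8+4·4 = 24
M: 4·4 = 16 | 1·0+4·4 = 16
gcd(4,1,4) = 1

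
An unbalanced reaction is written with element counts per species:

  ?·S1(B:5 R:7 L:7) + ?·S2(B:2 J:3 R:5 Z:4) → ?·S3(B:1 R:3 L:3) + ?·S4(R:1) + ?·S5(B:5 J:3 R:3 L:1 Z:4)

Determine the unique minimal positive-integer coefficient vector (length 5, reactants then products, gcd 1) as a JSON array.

B: 1·5+1·2 = 7 | 2·1+3·0+1·5 = 7
J: 1·0+1·3 = 3 | 2·0+3·0+1·3 = 3
R: 1·7+1·5 = 12 | 2·3+3·1+1·3 = 12
L: 1·7+1·0 = 7 | 2·3+3·0+1·1 = 7
Z: 1·0+1·4 = 4 | 2·0+3·0+1·4 = 4
gcd(1,1,2,3,1) = 1

Coefficients: [1, 1, 2, 3, 1]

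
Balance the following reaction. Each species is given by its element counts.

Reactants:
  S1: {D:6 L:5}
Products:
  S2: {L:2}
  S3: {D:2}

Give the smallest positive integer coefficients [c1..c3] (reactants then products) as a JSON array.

Coefficients: [2, 5, 6]

D: 2·6 = 12 | 5·0+6·2 = 12
L: 2·5 = 10 | 5·2+6·0 = 10
gcd(2,5,6) = 1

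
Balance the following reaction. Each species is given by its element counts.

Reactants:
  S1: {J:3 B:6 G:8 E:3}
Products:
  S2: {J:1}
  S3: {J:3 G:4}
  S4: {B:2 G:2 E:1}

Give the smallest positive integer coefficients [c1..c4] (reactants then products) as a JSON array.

Coefficients: [2, 3, 1, 6]

J: 2·3 = 6 | 3·1+1·3+6·0 = 6
B: 2·6 = 12 | 3·0+1·0+6·2 = 12
G: 2·8 = 16 | 3·0+1·4+6·2 = 16
E: 2·3 = 6 | 3·0+1·0+6·1 = 6
gcd(2,3,1,6) = 1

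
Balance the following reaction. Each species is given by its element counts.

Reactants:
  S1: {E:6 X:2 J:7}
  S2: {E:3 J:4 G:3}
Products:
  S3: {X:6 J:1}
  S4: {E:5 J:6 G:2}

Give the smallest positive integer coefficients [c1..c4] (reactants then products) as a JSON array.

E: 3·6+4·3 = 30 | 1·0+6·5 = 30
X: 3·2+4·0 = 6 | 1·6+6·0 = 6
J: 3·7+4·4 = 37 | 1·1+6·6 = 37
G: 3·0+4·3 = 12 | 1·0+6·2 = 12
gcd(3,4,1,6) = 1

Coefficients: [3, 4, 1, 6]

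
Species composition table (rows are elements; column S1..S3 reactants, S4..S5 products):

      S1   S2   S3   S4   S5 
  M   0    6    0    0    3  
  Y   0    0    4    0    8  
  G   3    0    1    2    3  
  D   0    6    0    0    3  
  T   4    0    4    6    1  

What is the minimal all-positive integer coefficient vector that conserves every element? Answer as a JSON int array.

M: 4·0+1·6+4·0 = 6 | 5·0+2·3 = 6
Y: 4·0+1·0+4·4 = 16 | 5·0+2·8 = 16
G: 4·3+1·0+4·1 = 16 | 5·2+2·3 = 16
D: 4·0+1·6+4·0 = 6 | 5·0+2·3 = 6
T: 4·4+1·0+4·4 = 32 | 5·6+2·1 = 32
gcd(4,1,4,5,2) = 1

Coefficients: [4, 1, 4, 5, 2]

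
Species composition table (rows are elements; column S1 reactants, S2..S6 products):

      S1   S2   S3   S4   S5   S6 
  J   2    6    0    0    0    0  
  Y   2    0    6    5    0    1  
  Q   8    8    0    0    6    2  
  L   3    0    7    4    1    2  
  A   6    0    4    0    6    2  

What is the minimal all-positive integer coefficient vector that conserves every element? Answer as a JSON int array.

Coefficients: [6, 2, 1, 1, 5, 1]

J: 6·2 = 12 | 2·6+1·0+1·0+5·0+1·0 = 12
Y: 6·2 = 12 | 2·0+1·6+1·5+5·0+1·1 = 12
Q: 6·8 = 48 | 2·8+1·0+1·0+5·6+1·2 = 48
L: 6·3 = 18 | 2·0+1·7+1·4+5·1+1·2 = 18
A: 6·6 = 36 | 2·0+1·4+1·0+5·6+1·2 = 36
gcd(6,2,1,1,5,1) = 1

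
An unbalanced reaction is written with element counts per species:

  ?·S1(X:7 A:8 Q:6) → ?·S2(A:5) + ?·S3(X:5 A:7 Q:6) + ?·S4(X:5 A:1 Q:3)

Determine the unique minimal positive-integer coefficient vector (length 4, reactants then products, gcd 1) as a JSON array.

X: 5·7 = 35 | 3·0+3·5+4·5 = 35
A: 5·8 = 40 | 3·5+3·7+4·1 = 40
Q: 5·6 = 30 | 3·0+3·6+4·3 = 30
gcd(5,3,3,4) = 1

Coefficients: [5, 3, 3, 4]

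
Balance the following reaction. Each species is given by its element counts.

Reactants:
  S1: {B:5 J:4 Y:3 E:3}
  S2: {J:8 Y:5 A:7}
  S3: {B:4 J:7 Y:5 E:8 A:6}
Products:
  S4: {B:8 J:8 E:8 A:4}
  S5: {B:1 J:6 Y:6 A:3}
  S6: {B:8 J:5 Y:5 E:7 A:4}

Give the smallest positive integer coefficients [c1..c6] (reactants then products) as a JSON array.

Coefficients: [5, 3, 1, 2, 5, 1]

B: 5·5+3·0+1·4 = 29 | 2·8+5·1+1·8 = 29
J: 5·4+3·8+1·7 = 51 | 2·8+5·6+1·5 = 51
Y: 5·3+3·5+1·5 = 35 | 2·0+5·6+1·5 = 35
E: 5·3+3·0+1·8 = 23 | 2·8+5·0+1·7 = 23
A: 5·0+3·7+1·6 = 27 | 2·4+5·3+1·4 = 27
gcd(5,3,1,2,5,1) = 1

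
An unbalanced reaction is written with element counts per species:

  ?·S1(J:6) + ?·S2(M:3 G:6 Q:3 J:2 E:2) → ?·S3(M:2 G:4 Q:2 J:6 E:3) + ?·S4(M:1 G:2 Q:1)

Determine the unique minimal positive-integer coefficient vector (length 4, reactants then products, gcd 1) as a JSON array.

Coefficients: [1, 3, 2, 5]

M: 1·0+3·3 = 9 | 2·2+5·1 = 9
G: 1·0+3·6 = 18 | 2·4+5·2 = 18
Q: 1·0+3·3 = 9 | 2·2+5·1 = 9
J: 1·6+3·2 = 12 | 2·6+5·0 = 12
E: 1·0+3·2 = 6 | 2·3+5·0 = 6
gcd(1,3,2,5) = 1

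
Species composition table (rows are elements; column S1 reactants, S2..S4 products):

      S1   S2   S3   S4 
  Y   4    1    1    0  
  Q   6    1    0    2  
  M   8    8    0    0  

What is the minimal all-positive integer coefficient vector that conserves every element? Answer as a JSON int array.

Coefficients: [2, 2, 6, 5]

Y: 2·4 = 8 | 2·1+6·1+5·0 = 8
Q: 2·6 = 12 | 2·1+6·0+5·2 = 12
M: 2·8 = 16 | 2·8+6·0+5·0 = 16
gcd(2,2,6,5) = 1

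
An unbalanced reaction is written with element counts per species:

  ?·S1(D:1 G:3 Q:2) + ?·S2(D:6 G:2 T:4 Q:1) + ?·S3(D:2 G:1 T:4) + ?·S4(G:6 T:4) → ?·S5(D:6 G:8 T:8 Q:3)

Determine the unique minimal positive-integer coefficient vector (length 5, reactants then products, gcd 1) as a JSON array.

Coefficients: [4, 1, 4, 1, 3]

D: 4·1+1·6+4·2+1·0 = 18 | 3·6 = 18
G: 4·3+1·2+4·1+1·6 = 24 | 3·8 = 24
T: 4·0+1·4+4·4+1·4 = 24 | 3·8 = 24
Q: 4·2+1·1+4·0+1·0 = 9 | 3·3 = 9
gcd(4,1,4,1,3) = 1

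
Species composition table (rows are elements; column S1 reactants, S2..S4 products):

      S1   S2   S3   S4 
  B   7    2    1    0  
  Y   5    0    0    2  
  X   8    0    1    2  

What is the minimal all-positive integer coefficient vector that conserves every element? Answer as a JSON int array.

B: 2·7 = 14 | 4·2+6·1+5·0 = 14
Y: 2·5 = 10 | 4·0+6·0+5·2 = 10
X: 2·8 = 16 | 4·0+6·1+5·2 = 16
gcd(2,4,6,5) = 1

Coefficients: [2, 4, 6, 5]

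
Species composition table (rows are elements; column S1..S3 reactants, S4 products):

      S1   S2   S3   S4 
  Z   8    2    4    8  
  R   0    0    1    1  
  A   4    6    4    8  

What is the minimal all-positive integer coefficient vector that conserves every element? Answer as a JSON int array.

Z: 2·8+2·2+5·4 = 40 | 5·8 = 40
R: 2·0+2·0+5·1 = 5 | 5·1 = 5
A: 2·4+2·6+5·4 = 40 | 5·8 = 40
gcd(2,2,5,5) = 1

Coefficients: [2, 2, 5, 5]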